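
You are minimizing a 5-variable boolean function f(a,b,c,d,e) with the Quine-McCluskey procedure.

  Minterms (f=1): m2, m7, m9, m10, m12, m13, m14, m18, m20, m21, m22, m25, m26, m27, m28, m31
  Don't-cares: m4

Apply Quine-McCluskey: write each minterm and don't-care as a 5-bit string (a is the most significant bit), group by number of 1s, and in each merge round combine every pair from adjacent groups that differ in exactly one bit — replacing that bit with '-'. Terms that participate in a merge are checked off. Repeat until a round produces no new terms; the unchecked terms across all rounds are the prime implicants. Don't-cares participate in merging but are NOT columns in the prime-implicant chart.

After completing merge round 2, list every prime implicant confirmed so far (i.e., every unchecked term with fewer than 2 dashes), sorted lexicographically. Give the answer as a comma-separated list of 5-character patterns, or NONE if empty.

-1001, 00111, 01-01, 01-10, 011-0, 0110-, 10-10, 101-0, 1010-, 11-11, 110-1, 1101-

size-2^0 implicants → 00010(✓)  00100(✓)  00111  01001(✓)  01010(✓)  01100(✓)  01101(✓)  01110(✓)  10010(✓)  10100(✓)  10101(✓)  10110(✓)  11001(✓)  11010(✓)  11011(✓)  11100(✓)  11111(✓)
size-2^1 implicants → -0010(✓)  -0100(✓)  -1001  -1010(✓)  -1100(✓)  0-010(✓)  0-100(✓)  01-01  01-10  011-0  0110-  1-010(✓)  1-100(✓)  10-10  101-0  1010-  11-11  110-1  1101-
size-2^2 implicants → --010  --100
Unchecked terms (primes): --010, --100, -1001, 00111, 01-01, 01-10, 011-0, 0110-, 10-10, 101-0, 1010-, 11-11, 110-1, 1101-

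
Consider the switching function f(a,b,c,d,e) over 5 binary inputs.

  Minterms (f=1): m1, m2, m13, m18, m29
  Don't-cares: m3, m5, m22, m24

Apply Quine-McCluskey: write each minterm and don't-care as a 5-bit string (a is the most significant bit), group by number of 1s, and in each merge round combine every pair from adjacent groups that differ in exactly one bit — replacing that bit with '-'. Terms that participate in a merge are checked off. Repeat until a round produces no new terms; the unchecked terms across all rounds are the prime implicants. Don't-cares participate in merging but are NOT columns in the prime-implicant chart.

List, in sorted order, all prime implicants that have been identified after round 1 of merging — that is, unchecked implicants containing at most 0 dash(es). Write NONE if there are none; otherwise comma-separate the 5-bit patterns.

11000

size-2^0 implicants → 00001(✓)  00010(✓)  00011(✓)  00101(✓)  01101(✓)  10010(✓)  10110(✓)  11000  11101(✓)
size-2^1 implicants → -0010  -1101  0-101  00-01  000-1  0001-  10-10
Unchecked terms (primes): -0010, -1101, 0-101, 00-01, 000-1, 0001-, 10-10, 11000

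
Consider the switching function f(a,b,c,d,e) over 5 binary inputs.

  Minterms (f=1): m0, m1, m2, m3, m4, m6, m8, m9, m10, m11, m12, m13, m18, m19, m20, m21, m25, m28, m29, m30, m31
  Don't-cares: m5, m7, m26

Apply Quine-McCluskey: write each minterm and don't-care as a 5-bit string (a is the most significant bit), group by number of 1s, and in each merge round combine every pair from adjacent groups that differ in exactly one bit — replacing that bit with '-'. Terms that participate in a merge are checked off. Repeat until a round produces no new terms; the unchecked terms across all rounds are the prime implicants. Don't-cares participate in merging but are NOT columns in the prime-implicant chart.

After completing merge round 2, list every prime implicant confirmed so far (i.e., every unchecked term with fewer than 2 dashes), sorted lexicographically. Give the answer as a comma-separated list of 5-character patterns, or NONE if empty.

Round 0: 00000✓ 00001✓ 00010✓ 00011✓ 00100✓ 00101✓ 00110✓ 00111✓ 01000✓ 01001✓ 01010✓ 01011✓ 01100✓ 01101✓ 10010✓ 10011✓ 10100✓ 10101✓ 11001✓ 11010✓ 11100✓ 11101✓ 11110✓ 11111✓
Round 1: -0010✓ -0011✓ -0100✓ -0101✓ -1001✓ -1010✓ -1100✓ -1101✓ 0-000✓ 0-001✓ 0-010✓ 0-011✓ 0-100✓ 0-101✓ 00-00✓ 00-01✓ 00-10✓ 00-11✓ 000-0✓ 000-1✓ 0000-✓ 0001-✓ 001-0✓ 001-1✓ 0010-✓ 0011-✓ 01-00✓ 01-01✓ 010-0✓ 010-1✓ 0100-✓ 0101-✓ 0110-✓ 1-010✓ 1-100✓ 1-101✓ 1001-✓ 1010-✓ 11-01✓ 11-10 111-0✓ 111-1✓ 1110-✓ 1111-✓
Round 2: --010 --100✓ --101✓ -001- -010-✓ -1-01 -110-✓ 0--00✓ 0--01✓ 0-0-0✓ 0-0-1✓ 0-00-✓ 0-01-✓ 0-10-✓ 00--0✓ 00--1✓ 00-0-✓ 00-1-✓ 000--✓ 001--✓ 01-0-✓ 010--✓ 1-10-✓ 111--
Round 3: --10- 0--0- 0-0-- 00---
PIs = {--010, --10-, -001-, -1-01, 0--0-, 0-0--, 00---, 11-10, 111--}

11-10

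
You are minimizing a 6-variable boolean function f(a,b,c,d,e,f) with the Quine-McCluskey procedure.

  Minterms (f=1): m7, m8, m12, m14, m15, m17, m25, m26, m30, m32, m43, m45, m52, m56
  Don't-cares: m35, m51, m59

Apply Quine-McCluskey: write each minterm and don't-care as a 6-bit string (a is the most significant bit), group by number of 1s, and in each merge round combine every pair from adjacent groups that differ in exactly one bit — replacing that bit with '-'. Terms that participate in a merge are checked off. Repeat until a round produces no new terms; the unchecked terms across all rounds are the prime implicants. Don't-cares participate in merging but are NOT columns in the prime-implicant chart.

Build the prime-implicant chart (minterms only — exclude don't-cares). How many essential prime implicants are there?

size-2^0 implicants → 000111(✓)  001000(✓)  001100(✓)  001110(✓)  001111(✓)  010001(✓)  011001(✓)  011010(✓)  011110(✓)  100000  100011(✓)  101011(✓)  101101  110011(✓)  110100  111000  111011(✓)
size-2^1 implicants → 0-1110  00-111  001-00  0011-0  00111-  01-001  011-10  1-0011(✓)  1-1011(✓)  10-011(✓)  11-011(✓)
size-2^2 implicants → 1--011
Unchecked terms (primes): 0-1110, 00-111, 001-00, 0011-0, 00111-, 01-001, 011-10, 1--011, 100000, 101101, 110100, 111000
Minterm coverage:
  m7 ⊆ 00-111 [E]
  m8 ⊆ 001-00 [E]
  m12 ⊆ 001-00,0011-0
  m14 ⊆ 0-1110,0011-0,00111-
  m15 ⊆ 00-111,00111-
  m17 ⊆ 01-001 [E]
  m25 ⊆ 01-001 [E]
  m26 ⊆ 011-10 [E]
  m30 ⊆ 0-1110,011-10
  m32 ⊆ 100000 [E]
  m43 ⊆ 1--011 [E]
  m45 ⊆ 101101 [E]
  m52 ⊆ 110100 [E]
  m56 ⊆ 111000 [E]
E = {00-111, 001-00, 01-001, 011-10, 1--011, 100000, 101101, 110100, 111000}

9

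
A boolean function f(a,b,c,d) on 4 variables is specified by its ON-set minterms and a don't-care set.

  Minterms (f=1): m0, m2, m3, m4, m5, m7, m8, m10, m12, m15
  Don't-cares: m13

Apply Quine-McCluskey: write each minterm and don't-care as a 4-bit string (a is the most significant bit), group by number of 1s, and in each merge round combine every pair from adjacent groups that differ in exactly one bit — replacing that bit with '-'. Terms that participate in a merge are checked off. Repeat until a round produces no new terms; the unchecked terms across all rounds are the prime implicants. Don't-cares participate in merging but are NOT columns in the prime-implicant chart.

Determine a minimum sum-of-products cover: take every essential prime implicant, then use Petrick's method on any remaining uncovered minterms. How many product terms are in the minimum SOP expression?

4

[col 0] 0000*, 0010*, 0011*, 0100*, 0101*, 0111*, 1000*, 1010*, 1100*, 1101*, 1111*
[col 1] -000*, -010*, -100*, -101*, -111*, 0-00*, 0-11, 00-0*, 001-, 01-1*, 010-*, 1-00*, 10-0*, 11-1*, 110-*
[col 2] --00, -0-0, -1-1, -10-
Prime implicants: --00, -0-0, -1-1, -10-, 0-11, 001-
PI chart (minterm → PIs covering it):
  0 | --00,-0-0
  2 | -0-0,001-
  3 | 0-11,001-
  4 | --00,-10-
  5 | -1-1,-10-
  7 | -1-1,0-11
  8 | --00,-0-0
  10 | -0-0  (sole → essential)
  12 | --00,-10-
  15 | -1-1  (sole → essential)
Essential prime implicants: -0-0, -1-1
Petrick residual → --00, 0-11
Minimum SOP uses 4 PIs: c'd' + b'd' + bd + a'cd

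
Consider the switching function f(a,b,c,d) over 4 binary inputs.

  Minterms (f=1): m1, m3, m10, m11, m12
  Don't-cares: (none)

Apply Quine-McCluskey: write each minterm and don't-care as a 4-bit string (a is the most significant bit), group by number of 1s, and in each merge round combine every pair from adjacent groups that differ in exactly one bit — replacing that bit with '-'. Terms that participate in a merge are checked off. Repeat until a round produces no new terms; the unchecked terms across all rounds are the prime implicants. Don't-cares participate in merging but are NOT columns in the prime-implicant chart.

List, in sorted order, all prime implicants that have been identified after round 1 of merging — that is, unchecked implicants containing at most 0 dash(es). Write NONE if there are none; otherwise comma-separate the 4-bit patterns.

1100

Round 0: 0001✓ 0011✓ 1010✓ 1011✓ 1100
Round 1: -011 00-1 101-
PIs = {-011, 00-1, 101-, 1100}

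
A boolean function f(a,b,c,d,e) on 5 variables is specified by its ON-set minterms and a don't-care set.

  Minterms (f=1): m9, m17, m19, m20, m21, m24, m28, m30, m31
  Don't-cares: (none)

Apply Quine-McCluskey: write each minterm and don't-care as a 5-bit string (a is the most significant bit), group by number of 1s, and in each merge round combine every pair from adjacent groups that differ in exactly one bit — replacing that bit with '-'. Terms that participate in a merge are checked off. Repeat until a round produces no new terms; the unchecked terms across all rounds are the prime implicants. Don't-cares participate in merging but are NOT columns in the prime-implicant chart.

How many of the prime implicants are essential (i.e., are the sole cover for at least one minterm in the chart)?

Round 0: 01001 10001✓ 10011✓ 10100✓ 10101✓ 11000✓ 11100✓ 11110✓ 11111✓
Round 1: 1-100 10-01 100-1 1010- 11-00 111-0 1111-
PIs = {01001, 1-100, 10-01, 100-1, 1010-, 11-00, 111-0, 1111-}
Coverage chart:
  m9: 01001 ←essential
  m17: 10-01,100-1
  m19: 100-1 ←essential
  m20: 1-100,1010-
  m21: 10-01,1010-
  m24: 11-00 ←essential
  m28: 1-100,11-00,111-0
  m30: 111-0,1111-
  m31: 1111- ←essential
Essential: 01001, 100-1, 11-00, 1111-

4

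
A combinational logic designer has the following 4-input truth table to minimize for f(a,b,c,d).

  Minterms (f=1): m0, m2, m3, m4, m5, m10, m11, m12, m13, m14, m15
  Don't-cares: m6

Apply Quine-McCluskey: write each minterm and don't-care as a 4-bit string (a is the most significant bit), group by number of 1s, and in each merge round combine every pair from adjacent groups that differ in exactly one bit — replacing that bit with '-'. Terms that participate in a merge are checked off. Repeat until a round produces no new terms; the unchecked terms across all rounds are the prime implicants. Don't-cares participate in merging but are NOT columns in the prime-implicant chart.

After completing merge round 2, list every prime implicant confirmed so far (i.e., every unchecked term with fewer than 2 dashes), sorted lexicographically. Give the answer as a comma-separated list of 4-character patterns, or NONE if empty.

NONE

Round 0: 0000✓ 0010✓ 0011✓ 0100✓ 0101✓ 0110✓ 1010✓ 1011✓ 1100✓ 1101✓ 1110✓ 1111✓
Round 1: -010✓ -011✓ -100✓ -101✓ -110✓ 0-00✓ 0-10✓ 00-0✓ 001-✓ 01-0✓ 010-✓ 1-10✓ 1-11✓ 101-✓ 11-0✓ 11-1✓ 110-✓ 111-✓
Round 2: --10 -01- -1-0 -10- 0--0 1-1- 11--
PIs = {--10, -01-, -1-0, -10-, 0--0, 1-1-, 11--}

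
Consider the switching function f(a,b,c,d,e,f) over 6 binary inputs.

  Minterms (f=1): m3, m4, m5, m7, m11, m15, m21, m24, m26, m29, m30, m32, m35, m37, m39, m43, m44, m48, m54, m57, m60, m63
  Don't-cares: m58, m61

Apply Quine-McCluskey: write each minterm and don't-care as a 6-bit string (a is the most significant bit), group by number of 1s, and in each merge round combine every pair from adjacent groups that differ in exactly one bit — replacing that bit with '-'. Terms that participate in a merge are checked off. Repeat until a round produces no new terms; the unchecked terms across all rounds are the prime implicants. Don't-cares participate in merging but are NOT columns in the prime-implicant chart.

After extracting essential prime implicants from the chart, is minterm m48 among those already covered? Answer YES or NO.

YES

Round 0: 000011✓ 000100✓ 000101✓ 000111✓ 001011✓ 001111✓ 010101✓ 011000✓ 011010✓ 011101✓ 011110✓ 100000✓ 100011✓ 100101✓ 100111✓ 101011✓ 101100✓ 110000✓ 110110 111001✓ 111010✓ 111100✓ 111101✓ 111111✓
Round 1: -00011✓ -00101✓ -00111✓ -01011✓ -11010 -11101 0-0101 00-011✓ 00-111✓ 000-11✓ 0001-1✓ 00010- 001-11✓ 01-101 011-10 0110-0 1-0000 1-1100 10-011✓ 100-11✓ 1001-1✓ 111-01 1111-1 11110-
Round 2: -0-011 -00-11 -001-1 00--11
PIs = {-0-011, -00-11, -001-1, -11010, -11101, 0-0101, 00--11, 00010-, 01-101, 011-10, 0110-0, 1-0000, 1-1100, 110110, 111-01, 1111-1, 11110-}
Coverage chart:
  m3: -0-011,-00-11,00--11
  m4: 00010- ←essential
  m5: -001-1,0-0101,00010-
  m7: -00-11,-001-1,00--11
  m11: -0-011,00--11
  m15: 00--11 ←essential
  m21: 0-0101,01-101
  m24: 0110-0 ←essential
  m26: -11010,011-10,0110-0
  m29: -11101,01-101
  m30: 011-10 ←essential
  m32: 1-0000 ←essential
  m35: -0-011,-00-11
  m37: -001-1 ←essential
  m39: -00-11,-001-1
  m43: -0-011 ←essential
  m44: 1-1100 ←essential
  m48: 1-0000 ←essential
  m54: 110110 ←essential
  m57: 111-01 ←essential
  m60: 1-1100,11110-
  m63: 1111-1 ←essential
Essential: -0-011, -001-1, 00--11, 00010-, 011-10, 0110-0, 1-0000, 1-1100, 110110, 111-01, 1111-1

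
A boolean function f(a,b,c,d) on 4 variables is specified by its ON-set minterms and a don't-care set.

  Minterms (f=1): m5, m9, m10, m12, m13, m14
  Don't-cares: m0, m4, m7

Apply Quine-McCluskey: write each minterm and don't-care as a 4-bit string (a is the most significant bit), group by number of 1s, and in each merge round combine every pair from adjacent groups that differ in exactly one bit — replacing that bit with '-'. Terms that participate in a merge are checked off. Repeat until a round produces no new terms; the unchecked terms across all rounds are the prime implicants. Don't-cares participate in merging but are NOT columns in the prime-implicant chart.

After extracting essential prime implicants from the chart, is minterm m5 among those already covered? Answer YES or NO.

size-2^0 implicants → 0000(✓)  0100(✓)  0101(✓)  0111(✓)  1001(✓)  1010(✓)  1100(✓)  1101(✓)  1110(✓)
size-2^1 implicants → -100(✓)  -101(✓)  0-00  01-1  010-(✓)  1-01  1-10  11-0  110-(✓)
size-2^2 implicants → -10-
Unchecked terms (primes): -10-, 0-00, 01-1, 1-01, 1-10, 11-0
Minterm coverage:
  m5 ⊆ -10-,01-1
  m9 ⊆ 1-01 [E]
  m10 ⊆ 1-10 [E]
  m12 ⊆ -10-,11-0
  m13 ⊆ -10-,1-01
  m14 ⊆ 1-10,11-0
E = {1-01, 1-10}

NO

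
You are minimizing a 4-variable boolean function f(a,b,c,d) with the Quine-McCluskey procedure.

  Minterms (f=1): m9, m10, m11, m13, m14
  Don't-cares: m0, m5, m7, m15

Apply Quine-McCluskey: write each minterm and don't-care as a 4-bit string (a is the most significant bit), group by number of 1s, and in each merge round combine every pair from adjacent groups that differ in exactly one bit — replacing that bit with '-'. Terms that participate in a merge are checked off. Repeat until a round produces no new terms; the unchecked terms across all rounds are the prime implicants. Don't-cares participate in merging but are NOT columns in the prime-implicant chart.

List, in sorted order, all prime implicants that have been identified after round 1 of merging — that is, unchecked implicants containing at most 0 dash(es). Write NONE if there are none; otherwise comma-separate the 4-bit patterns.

[col 0] 0000, 0101*, 0111*, 1001*, 1010*, 1011*, 1101*, 1110*, 1111*
[col 1] -101*, -111*, 01-1*, 1-01*, 1-10*, 1-11*, 10-1*, 101-*, 11-1*, 111-*
[col 2] -1-1, 1--1, 1-1-
Prime implicants: -1-1, 0000, 1--1, 1-1-

0000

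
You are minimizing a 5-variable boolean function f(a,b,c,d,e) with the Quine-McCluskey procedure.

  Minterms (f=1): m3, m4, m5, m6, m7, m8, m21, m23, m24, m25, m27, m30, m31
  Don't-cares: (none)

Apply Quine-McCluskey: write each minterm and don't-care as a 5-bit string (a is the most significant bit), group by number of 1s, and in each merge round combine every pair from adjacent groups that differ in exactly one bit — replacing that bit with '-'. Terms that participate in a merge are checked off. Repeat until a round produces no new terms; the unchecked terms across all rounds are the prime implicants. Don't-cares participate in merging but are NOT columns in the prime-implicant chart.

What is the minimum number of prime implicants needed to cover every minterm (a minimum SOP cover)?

6

size-2^0 implicants → 00011(✓)  00100(✓)  00101(✓)  00110(✓)  00111(✓)  01000(✓)  10101(✓)  10111(✓)  11000(✓)  11001(✓)  11011(✓)  11110(✓)  11111(✓)
size-2^1 implicants → -0101(✓)  -0111(✓)  -1000  00-11  001-0(✓)  001-1(✓)  0010-(✓)  0011-(✓)  1-111  101-1(✓)  11-11  110-1  1100-  1111-
size-2^2 implicants → -01-1  001--
Unchecked terms (primes): -01-1, -1000, 00-11, 001--, 1-111, 11-11, 110-1, 1100-, 1111-
Minterm coverage:
  m3 ⊆ 00-11 [E]
  m4 ⊆ 001-- [E]
  m5 ⊆ -01-1,001--
  m6 ⊆ 001-- [E]
  m7 ⊆ -01-1,00-11,001--
  m8 ⊆ -1000 [E]
  m21 ⊆ -01-1 [E]
  m23 ⊆ -01-1,1-111
  m24 ⊆ -1000,1100-
  m25 ⊆ 110-1,1100-
  m27 ⊆ 11-11,110-1
  m30 ⊆ 1111- [E]
  m31 ⊆ 1-111,11-11,1111-
E = {-01-1, -1000, 00-11, 001--, 1111-}
Petrick residual → 110-1
Cover = b'ce + bc'd'e' + a'b'de + a'b'c + abc'e + abcd  |cover|=6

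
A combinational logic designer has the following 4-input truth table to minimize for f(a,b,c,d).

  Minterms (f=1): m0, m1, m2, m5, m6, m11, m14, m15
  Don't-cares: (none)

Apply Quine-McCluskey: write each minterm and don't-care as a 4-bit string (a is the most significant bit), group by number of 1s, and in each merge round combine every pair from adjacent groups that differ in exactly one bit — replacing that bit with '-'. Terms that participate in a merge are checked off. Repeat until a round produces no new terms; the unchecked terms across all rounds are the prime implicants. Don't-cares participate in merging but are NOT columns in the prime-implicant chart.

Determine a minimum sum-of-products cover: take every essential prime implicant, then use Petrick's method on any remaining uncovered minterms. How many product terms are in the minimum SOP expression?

4

[col 0] 0000*, 0001*, 0010*, 0101*, 0110*, 1011*, 1110*, 1111*
[col 1] -110, 0-01, 0-10, 00-0, 000-, 1-11, 111-
Prime implicants: -110, 0-01, 0-10, 00-0, 000-, 1-11, 111-
PI chart (minterm → PIs covering it):
  0 | 00-0,000-
  1 | 0-01,000-
  2 | 0-10,00-0
  5 | 0-01  (sole → essential)
  6 | -110,0-10
  11 | 1-11  (sole → essential)
  14 | -110,111-
  15 | 1-11,111-
Essential prime implicants: 0-01, 1-11
Petrick residual → -110, 00-0
Minimum SOP uses 4 PIs: bcd' + a'c'd + a'b'd' + acd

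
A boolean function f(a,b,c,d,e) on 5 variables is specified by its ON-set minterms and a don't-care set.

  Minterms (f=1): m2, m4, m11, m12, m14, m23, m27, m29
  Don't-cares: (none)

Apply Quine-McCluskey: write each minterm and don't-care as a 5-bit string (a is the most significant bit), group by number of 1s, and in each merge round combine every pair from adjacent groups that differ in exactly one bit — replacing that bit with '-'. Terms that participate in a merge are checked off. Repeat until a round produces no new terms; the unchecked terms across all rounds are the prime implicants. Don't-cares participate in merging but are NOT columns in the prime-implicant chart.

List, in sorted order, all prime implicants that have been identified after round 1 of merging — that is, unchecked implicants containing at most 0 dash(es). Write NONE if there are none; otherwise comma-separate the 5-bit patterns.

[col 0] 00010, 00100*, 01011*, 01100*, 01110*, 10111, 11011*, 11101
[col 1] -1011, 0-100, 011-0
Prime implicants: -1011, 0-100, 00010, 011-0, 10111, 11101

00010, 10111, 11101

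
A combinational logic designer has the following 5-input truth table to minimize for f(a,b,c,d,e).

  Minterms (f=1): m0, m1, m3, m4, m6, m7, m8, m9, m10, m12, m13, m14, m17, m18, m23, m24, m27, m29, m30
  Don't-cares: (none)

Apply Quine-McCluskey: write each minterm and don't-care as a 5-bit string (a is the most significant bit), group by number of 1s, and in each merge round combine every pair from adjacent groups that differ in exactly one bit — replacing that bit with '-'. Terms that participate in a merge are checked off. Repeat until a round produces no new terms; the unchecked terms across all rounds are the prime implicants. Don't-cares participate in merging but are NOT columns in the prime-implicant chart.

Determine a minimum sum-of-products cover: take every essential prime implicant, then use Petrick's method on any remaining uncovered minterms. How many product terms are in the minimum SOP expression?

size-2^0 implicants → 00000(✓)  00001(✓)  00011(✓)  00100(✓)  00110(✓)  00111(✓)  01000(✓)  01001(✓)  01010(✓)  01100(✓)  01101(✓)  01110(✓)  10001(✓)  10010  10111(✓)  11000(✓)  11011  11101(✓)  11110(✓)
size-2^1 implicants → -0001  -0111  -1000  -1101  -1110  0-000(✓)  0-001(✓)  0-100(✓)  0-110(✓)  00-00(✓)  00-11  000-1  0000-(✓)  001-0(✓)  0011-  01-00(✓)  01-01(✓)  01-10(✓)  010-0(✓)  0100-(✓)  011-0(✓)  0110-(✓)
size-2^2 implicants → 0--00  0-00-  0-1-0  01--0  01-0-
Unchecked terms (primes): -0001, -0111, -1000, -1101, -1110, 0--00, 0-00-, 0-1-0, 00-11, 000-1, 0011-, 01--0, 01-0-, 10010, 11011
Minterm coverage:
  m0 ⊆ 0--00,0-00-
  m1 ⊆ -0001,0-00-,000-1
  m3 ⊆ 00-11,000-1
  m4 ⊆ 0--00,0-1-0
  m6 ⊆ 0-1-0,0011-
  m7 ⊆ -0111,00-11,0011-
  m8 ⊆ -1000,0--00,0-00-,01--0,01-0-
  m9 ⊆ 0-00-,01-0-
  m10 ⊆ 01--0 [E]
  m12 ⊆ 0--00,0-1-0,01--0,01-0-
  m13 ⊆ -1101,01-0-
  m14 ⊆ -1110,0-1-0,01--0
  m17 ⊆ -0001 [E]
  m18 ⊆ 10010 [E]
  m23 ⊆ -0111 [E]
  m24 ⊆ -1000 [E]
  m27 ⊆ 11011 [E]
  m29 ⊆ -1101 [E]
  m30 ⊆ -1110 [E]
E = {-0001, -0111, -1000, -1101, -1110, 01--0, 10010, 11011}
Petrick residual → 0-00-, 0-1-0, 00-11
Cover = b'c'd'e + b'cde + bc'd'e' + bcd'e + bcde' + a'c'd' + a'ce' + a'b'de + a'be' + ab'c'de' + abc'de  |cover|=11

11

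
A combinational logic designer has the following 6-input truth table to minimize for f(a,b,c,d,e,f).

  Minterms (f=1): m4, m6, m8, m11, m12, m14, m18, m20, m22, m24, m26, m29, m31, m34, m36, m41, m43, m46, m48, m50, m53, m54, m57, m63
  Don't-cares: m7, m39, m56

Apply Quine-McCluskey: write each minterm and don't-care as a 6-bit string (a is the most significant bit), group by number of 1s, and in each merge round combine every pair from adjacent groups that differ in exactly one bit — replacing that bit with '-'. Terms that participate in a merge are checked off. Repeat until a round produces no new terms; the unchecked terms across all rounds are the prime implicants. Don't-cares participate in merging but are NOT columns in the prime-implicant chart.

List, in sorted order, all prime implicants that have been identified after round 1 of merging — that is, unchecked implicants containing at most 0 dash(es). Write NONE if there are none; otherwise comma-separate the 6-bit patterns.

110101

Round 0: 000100✓ 000110✓ 000111✓ 001000✓ 001011✓ 001100✓ 001110✓ 010010✓ 010100✓ 010110✓ 011000✓ 011010✓ 011101✓ 011111✓ 100010✓ 100100✓ 100111✓ 101001✓ 101011✓ 101110✓ 110000✓ 110010✓ 110101 110110✓ 111000✓ 111001✓ 111111✓
Round 1: -00100 -00111 -01011 -01110 -10010✓ -10110✓ -11000 -11111 0-0100✓ 0-0110✓ 0-1000 00-100✓ 00-110✓ 0001-0✓ 00011- 001-00 0011-0✓ 01-010 010-10✓ 0101-0✓ 0110-0 0111-1 1-0010 1-1001 1010-1 11-000 110-10✓ 1100-0 11100-
Round 2: -10-10 0-01-0 00-1-0
PIs = {-00100, -00111, -01011, -01110, -10-10, -11000, -11111, 0-01-0, 0-1000, 00-1-0, 00011-, 001-00, 01-010, 0110-0, 0111-1, 1-0010, 1-1001, 1010-1, 11-000, 1100-0, 110101, 11100-}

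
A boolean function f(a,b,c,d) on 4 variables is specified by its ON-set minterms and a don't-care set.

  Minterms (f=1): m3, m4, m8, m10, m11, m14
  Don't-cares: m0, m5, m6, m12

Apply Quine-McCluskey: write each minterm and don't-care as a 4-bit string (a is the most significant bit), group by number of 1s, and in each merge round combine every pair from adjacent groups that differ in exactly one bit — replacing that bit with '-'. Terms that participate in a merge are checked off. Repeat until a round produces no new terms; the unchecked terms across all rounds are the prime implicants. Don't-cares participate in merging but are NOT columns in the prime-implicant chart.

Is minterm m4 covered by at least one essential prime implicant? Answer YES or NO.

NO

Round 0: 0000✓ 0011✓ 0100✓ 0101✓ 0110✓ 1000✓ 1010✓ 1011✓ 1100✓ 1110✓
Round 1: -000✓ -011 -100✓ -110✓ 0-00✓ 01-0✓ 010- 1-00✓ 1-10✓ 10-0✓ 101- 11-0✓
Round 2: --00 -1-0 1--0
PIs = {--00, -011, -1-0, 010-, 1--0, 101-}
Coverage chart:
  m3: -011 ←essential
  m4: --00,-1-0,010-
  m8: --00,1--0
  m10: 1--0,101-
  m11: -011,101-
  m14: -1-0,1--0
Essential: -011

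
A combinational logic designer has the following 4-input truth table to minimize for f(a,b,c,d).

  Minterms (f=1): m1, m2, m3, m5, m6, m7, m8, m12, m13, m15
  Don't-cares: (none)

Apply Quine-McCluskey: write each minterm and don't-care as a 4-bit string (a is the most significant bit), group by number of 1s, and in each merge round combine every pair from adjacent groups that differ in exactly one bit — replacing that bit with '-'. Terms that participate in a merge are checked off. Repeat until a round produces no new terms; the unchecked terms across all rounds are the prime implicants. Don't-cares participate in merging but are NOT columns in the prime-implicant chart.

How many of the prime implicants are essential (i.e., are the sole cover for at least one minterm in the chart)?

4

[col 0] 0001*, 0010*, 0011*, 0101*, 0110*, 0111*, 1000*, 1100*, 1101*, 1111*
[col 1] -101*, -111*, 0-01*, 0-10*, 0-11*, 00-1*, 001-*, 01-1*, 011-*, 1-00, 11-1*, 110-
[col 2] -1-1, 0--1, 0-1-
Prime implicants: -1-1, 0--1, 0-1-, 1-00, 110-
PI chart (minterm → PIs covering it):
  1 | 0--1  (sole → essential)
  2 | 0-1-  (sole → essential)
  3 | 0--1,0-1-
  5 | -1-1,0--1
  6 | 0-1-  (sole → essential)
  7 | -1-1,0--1,0-1-
  8 | 1-00  (sole → essential)
  12 | 1-00,110-
  13 | -1-1,110-
  15 | -1-1  (sole → essential)
Essential prime implicants: -1-1, 0--1, 0-1-, 1-00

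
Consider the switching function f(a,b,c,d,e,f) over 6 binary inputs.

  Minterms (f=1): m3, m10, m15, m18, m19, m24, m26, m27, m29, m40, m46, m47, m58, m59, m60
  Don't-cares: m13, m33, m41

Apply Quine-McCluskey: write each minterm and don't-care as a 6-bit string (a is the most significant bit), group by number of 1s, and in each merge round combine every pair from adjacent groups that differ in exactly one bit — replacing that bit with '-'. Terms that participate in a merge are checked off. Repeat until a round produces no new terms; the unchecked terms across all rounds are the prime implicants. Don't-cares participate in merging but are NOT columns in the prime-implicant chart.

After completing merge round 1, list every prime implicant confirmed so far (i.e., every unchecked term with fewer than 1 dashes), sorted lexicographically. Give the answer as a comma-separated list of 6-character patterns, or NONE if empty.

[col 0] 000011*, 001010*, 001101*, 001111*, 010010*, 010011*, 011000*, 011010*, 011011*, 011101*, 100001*, 101000*, 101001*, 101110*, 101111*, 111010*, 111011*, 111100
[col 1] -01111, -11010*, -11011*, 0-0011, 0-1010, 0-1101, 0011-1, 01-010*, 01-011*, 01001-*, 0110-0, 01101-*, 10-001, 10100-, 10111-, 11101-*
[col 2] -1101-, 01-01-
Prime implicants: -01111, -1101-, 0-0011, 0-1010, 0-1101, 0011-1, 01-01-, 0110-0, 10-001, 10100-, 10111-, 111100

111100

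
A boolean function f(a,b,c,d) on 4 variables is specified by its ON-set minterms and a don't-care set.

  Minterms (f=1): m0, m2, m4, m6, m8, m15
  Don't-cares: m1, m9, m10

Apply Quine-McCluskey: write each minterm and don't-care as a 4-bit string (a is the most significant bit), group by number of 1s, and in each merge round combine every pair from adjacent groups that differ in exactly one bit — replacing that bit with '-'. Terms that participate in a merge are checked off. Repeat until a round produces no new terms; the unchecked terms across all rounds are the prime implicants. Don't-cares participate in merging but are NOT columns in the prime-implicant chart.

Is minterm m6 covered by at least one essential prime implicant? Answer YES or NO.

YES

[col 0] 0000*, 0001*, 0010*, 0100*, 0110*, 1000*, 1001*, 1010*, 1111
[col 1] -000*, -001*, -010*, 0-00*, 0-10*, 00-0*, 000-*, 01-0*, 10-0*, 100-*
[col 2] -0-0, -00-, 0--0
Prime implicants: -0-0, -00-, 0--0, 1111
PI chart (minterm → PIs covering it):
  0 | -0-0,-00-,0--0
  2 | -0-0,0--0
  4 | 0--0  (sole → essential)
  6 | 0--0  (sole → essential)
  8 | -0-0,-00-
  15 | 1111  (sole → essential)
Essential prime implicants: 0--0, 1111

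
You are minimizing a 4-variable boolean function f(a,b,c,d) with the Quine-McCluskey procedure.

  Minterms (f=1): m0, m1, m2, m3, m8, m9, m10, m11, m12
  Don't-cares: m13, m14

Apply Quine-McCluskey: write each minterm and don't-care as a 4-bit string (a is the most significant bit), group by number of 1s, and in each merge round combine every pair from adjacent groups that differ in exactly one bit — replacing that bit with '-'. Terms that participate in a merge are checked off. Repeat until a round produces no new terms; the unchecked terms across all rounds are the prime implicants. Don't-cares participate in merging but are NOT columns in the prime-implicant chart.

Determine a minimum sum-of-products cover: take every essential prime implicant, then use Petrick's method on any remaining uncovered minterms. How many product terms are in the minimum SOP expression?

Round 0: 0000✓ 0001✓ 0010✓ 0011✓ 1000✓ 1001✓ 1010✓ 1011✓ 1100✓ 1101✓ 1110✓
Round 1: -000✓ -001✓ -010✓ -011✓ 00-0✓ 00-1✓ 000-✓ 001-✓ 1-00✓ 1-01✓ 1-10✓ 10-0✓ 10-1✓ 100-✓ 101-✓ 11-0✓ 110-✓
Round 2: -0-0✓ -0-1✓ -00-✓ -01-✓ 00--✓ 1--0 1-0- 10--✓
Round 3: -0--
PIs = {-0--, 1--0, 1-0-}
Coverage chart:
  m0: -0-- ←essential
  m1: -0-- ←essential
  m2: -0-- ←essential
  m3: -0-- ←essential
  m8: -0--,1--0,1-0-
  m9: -0--,1-0-
  m10: -0--,1--0
  m11: -0-- ←essential
  m12: 1--0,1-0-
Essential: -0--
Petrick residual → 1--0
Min cover (2 terms): b' + ad'

2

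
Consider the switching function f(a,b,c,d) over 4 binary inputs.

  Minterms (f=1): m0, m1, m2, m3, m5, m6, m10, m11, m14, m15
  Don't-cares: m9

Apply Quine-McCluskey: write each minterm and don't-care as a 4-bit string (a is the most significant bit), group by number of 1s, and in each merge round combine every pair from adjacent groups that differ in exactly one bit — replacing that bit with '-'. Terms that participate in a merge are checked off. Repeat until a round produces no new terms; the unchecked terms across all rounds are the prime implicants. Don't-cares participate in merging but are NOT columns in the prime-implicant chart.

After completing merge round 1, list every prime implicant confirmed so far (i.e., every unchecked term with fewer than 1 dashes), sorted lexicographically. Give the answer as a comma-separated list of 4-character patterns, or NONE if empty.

NONE

[col 0] 0000*, 0001*, 0010*, 0011*, 0101*, 0110*, 1001*, 1010*, 1011*, 1110*, 1111*
[col 1] -001*, -010*, -011*, -110*, 0-01, 0-10*, 00-0*, 00-1*, 000-*, 001-*, 1-10*, 1-11*, 10-1*, 101-*, 111-*
[col 2] --10, -0-1, -01-, 00--, 1-1-
Prime implicants: --10, -0-1, -01-, 0-01, 00--, 1-1-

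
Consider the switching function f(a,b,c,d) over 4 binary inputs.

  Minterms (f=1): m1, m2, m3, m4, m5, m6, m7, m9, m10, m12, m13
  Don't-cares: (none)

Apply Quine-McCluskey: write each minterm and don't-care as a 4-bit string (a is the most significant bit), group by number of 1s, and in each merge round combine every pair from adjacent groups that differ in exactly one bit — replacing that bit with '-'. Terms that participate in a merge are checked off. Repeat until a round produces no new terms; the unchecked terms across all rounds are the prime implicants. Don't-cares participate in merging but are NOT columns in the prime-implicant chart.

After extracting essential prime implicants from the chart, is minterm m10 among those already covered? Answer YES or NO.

[col 0] 0001*, 0010*, 0011*, 0100*, 0101*, 0110*, 0111*, 1001*, 1010*, 1100*, 1101*
[col 1] -001*, -010, -100*, -101*, 0-01*, 0-10*, 0-11*, 00-1*, 001-*, 01-0*, 01-1*, 010-*, 011-*, 1-01*, 110-*
[col 2] --01, -10-, 0--1, 0-1-, 01--
Prime implicants: --01, -010, -10-, 0--1, 0-1-, 01--
PI chart (minterm → PIs covering it):
  1 | --01,0--1
  2 | -010,0-1-
  3 | 0--1,0-1-
  4 | -10-,01--
  5 | --01,-10-,0--1,01--
  6 | 0-1-,01--
  7 | 0--1,0-1-,01--
  9 | --01  (sole → essential)
  10 | -010  (sole → essential)
  12 | -10-  (sole → essential)
  13 | --01,-10-
Essential prime implicants: --01, -010, -10-

YES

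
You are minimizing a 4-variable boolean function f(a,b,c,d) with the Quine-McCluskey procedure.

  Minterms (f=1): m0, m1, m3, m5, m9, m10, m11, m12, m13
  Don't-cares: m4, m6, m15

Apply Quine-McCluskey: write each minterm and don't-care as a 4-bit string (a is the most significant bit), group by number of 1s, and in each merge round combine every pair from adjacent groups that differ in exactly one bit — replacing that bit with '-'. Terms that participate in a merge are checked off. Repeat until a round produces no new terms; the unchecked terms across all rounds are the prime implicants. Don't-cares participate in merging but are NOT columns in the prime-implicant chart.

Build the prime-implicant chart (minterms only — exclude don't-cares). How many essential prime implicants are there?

[col 0] 0000*, 0001*, 0011*, 0100*, 0101*, 0110*, 1001*, 1010*, 1011*, 1100*, 1101*, 1111*
[col 1] -001*, -011*, -100*, -101*, 0-00*, 0-01*, 00-1*, 000-*, 01-0, 010-*, 1-01*, 1-11*, 10-1*, 101-, 11-1*, 110-*
[col 2] --01, -0-1, -10-, 0-0-, 1--1
Prime implicants: --01, -0-1, -10-, 0-0-, 01-0, 1--1, 101-
PI chart (minterm → PIs covering it):
  0 | 0-0-  (sole → essential)
  1 | --01,-0-1,0-0-
  3 | -0-1  (sole → essential)
  5 | --01,-10-,0-0-
  9 | --01,-0-1,1--1
  10 | 101-  (sole → essential)
  11 | -0-1,1--1,101-
  12 | -10-  (sole → essential)
  13 | --01,-10-,1--1
Essential prime implicants: -0-1, -10-, 0-0-, 101-

4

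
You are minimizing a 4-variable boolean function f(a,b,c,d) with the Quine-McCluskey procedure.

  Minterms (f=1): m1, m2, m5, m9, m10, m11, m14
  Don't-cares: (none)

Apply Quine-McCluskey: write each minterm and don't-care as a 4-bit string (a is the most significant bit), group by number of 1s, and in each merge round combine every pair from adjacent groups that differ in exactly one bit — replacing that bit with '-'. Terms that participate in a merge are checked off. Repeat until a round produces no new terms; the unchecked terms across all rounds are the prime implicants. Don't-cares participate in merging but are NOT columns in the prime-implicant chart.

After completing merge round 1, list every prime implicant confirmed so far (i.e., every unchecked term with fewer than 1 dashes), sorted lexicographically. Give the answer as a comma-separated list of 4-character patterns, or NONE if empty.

NONE

Round 0: 0001✓ 0010✓ 0101✓ 1001✓ 1010✓ 1011✓ 1110✓
Round 1: -001 -010 0-01 1-10 10-1 101-
PIs = {-001, -010, 0-01, 1-10, 10-1, 101-}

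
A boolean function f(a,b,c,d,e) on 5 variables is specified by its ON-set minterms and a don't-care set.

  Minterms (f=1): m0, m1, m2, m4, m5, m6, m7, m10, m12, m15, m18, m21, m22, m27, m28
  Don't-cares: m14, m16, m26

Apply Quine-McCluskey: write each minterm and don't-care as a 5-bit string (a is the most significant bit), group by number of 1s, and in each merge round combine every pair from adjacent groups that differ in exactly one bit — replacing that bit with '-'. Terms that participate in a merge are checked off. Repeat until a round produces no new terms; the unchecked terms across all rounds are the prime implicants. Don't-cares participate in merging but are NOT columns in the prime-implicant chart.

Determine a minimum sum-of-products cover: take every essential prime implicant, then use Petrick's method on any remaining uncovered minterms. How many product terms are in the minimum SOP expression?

7

size-2^0 implicants → 00000(✓)  00001(✓)  00010(✓)  00100(✓)  00101(✓)  00110(✓)  00111(✓)  01010(✓)  01100(✓)  01110(✓)  01111(✓)  10000(✓)  10010(✓)  10101(✓)  10110(✓)  11010(✓)  11011(✓)  11100(✓)
size-2^1 implicants → -0000(✓)  -0010(✓)  -0101  -0110(✓)  -1010(✓)  -1100  0-010(✓)  0-100(✓)  0-110(✓)  0-111(✓)  00-00(✓)  00-01(✓)  00-10(✓)  000-0(✓)  0000-(✓)  001-0(✓)  001-1(✓)  0010-(✓)  0011-(✓)  01-10(✓)  011-0(✓)  0111-(✓)  1-010(✓)  10-10(✓)  100-0(✓)  1101-
size-2^2 implicants → --010  -0-10  -00-0  0--10  0-1-0  0-11-  00--0  00-0-  001--
Unchecked terms (primes): --010, -0-10, -00-0, -0101, -1100, 0--10, 0-1-0, 0-11-, 00--0, 00-0-, 001--, 1101-
Minterm coverage:
  m0 ⊆ -00-0,00--0,00-0-
  m1 ⊆ 00-0- [E]
  m2 ⊆ --010,-0-10,-00-0,0--10,00--0
  m4 ⊆ 0-1-0,00--0,00-0-,001--
  m5 ⊆ -0101,00-0-,001--
  m6 ⊆ -0-10,0--10,0-1-0,0-11-,00--0,001--
  m7 ⊆ 0-11-,001--
  m10 ⊆ --010,0--10
  m12 ⊆ -1100,0-1-0
  m15 ⊆ 0-11- [E]
  m18 ⊆ --010,-0-10,-00-0
  m21 ⊆ -0101 [E]
  m22 ⊆ -0-10 [E]
  m27 ⊆ 1101- [E]
  m28 ⊆ -1100 [E]
E = {-0-10, -0101, -1100, 0-11-, 00-0-, 1101-}
Petrick residual → --010
Cover = c'de' + b'de' + b'cd'e + bcd'e' + a'cd + a'b'd' + abc'd  |cover|=7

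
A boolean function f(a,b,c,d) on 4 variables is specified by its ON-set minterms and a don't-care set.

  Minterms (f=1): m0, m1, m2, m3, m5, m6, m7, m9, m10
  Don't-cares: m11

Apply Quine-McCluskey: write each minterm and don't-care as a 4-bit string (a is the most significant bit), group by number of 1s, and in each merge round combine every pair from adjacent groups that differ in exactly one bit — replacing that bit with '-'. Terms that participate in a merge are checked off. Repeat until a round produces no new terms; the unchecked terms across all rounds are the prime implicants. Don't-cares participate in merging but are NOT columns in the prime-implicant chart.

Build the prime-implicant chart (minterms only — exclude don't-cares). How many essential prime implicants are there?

5

Round 0: 0000✓ 0001✓ 0010✓ 0011✓ 0101✓ 0110✓ 0111✓ 1001✓ 1010✓ 1011✓
Round 1: -001✓ -010✓ -011✓ 0-01✓ 0-10✓ 0-11✓ 00-0✓ 00-1✓ 000-✓ 001-✓ 01-1✓ 011-✓ 10-1✓ 101-✓
Round 2: -0-1 -01- 0--1 0-1- 00--
PIs = {-0-1, -01-, 0--1, 0-1-, 00--}
Coverage chart:
  m0: 00-- ←essential
  m1: -0-1,0--1,00--
  m2: -01-,0-1-,00--
  m3: -0-1,-01-,0--1,0-1-,00--
  m5: 0--1 ←essential
  m6: 0-1- ←essential
  m7: 0--1,0-1-
  m9: -0-1 ←essential
  m10: -01- ←essential
Essential: -0-1, -01-, 0--1, 0-1-, 00--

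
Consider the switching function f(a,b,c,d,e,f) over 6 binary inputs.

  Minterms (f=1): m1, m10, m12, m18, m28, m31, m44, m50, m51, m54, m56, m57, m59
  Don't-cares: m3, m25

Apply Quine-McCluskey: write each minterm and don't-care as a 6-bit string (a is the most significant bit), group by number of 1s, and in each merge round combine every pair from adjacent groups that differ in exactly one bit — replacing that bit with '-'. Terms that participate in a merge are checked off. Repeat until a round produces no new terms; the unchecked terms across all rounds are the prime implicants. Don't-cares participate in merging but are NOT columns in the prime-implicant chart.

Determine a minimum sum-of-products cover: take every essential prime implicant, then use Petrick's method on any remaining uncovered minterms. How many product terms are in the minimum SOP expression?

9

Round 0: 000001✓ 000011✓ 001010 001100✓ 010010✓ 011001✓ 011100✓ 011111 101100✓ 110010✓ 110011✓ 110110✓ 111000✓ 111001✓ 111011✓
Round 1: -01100 -10010 -11001 0-1100 0000-1 11-011 110-10 11001- 1110-1 11100-
PIs = {-01100, -10010, -11001, 0-1100, 0000-1, 001010, 011111, 11-011, 110-10, 11001-, 1110-1, 11100-}
Coverage chart:
  m1: 0000-1 ←essential
  m10: 001010 ←essential
  m12: -01100,0-1100
  m18: -10010 ←essential
  m28: 0-1100 ←essential
  m31: 011111 ←essential
  m44: -01100 ←essential
  m50: -10010,110-10,11001-
  m51: 11-011,11001-
  m54: 110-10 ←essential
  m56: 11100- ←essential
  m57: -11001,1110-1,11100-
  m59: 11-011,1110-1
Essential: -01100, -10010, 0-1100, 0000-1, 001010, 011111, 110-10, 11100-
Petrick residual → 11-011
Min cover (9 terms): b'cde'f' + bc'd'ef' + a'cde'f' + a'b'c'd'f + a'b'cd'ef' + a'bcdef + abd'ef + abc'ef' + abcd'e'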